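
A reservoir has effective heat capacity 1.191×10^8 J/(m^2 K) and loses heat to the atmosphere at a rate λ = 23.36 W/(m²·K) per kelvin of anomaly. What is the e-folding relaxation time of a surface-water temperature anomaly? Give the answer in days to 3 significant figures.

Areal heat capacity C = 1.191×10^8 J/(m^2 K) (given).
Relaxation time τ = C / λ = 1.19×10^8 / 23.36 = 5.10×10^6 s.
In days: 5.10×10^6 s / (86400 s/day) = 59.0 days.

59.0 days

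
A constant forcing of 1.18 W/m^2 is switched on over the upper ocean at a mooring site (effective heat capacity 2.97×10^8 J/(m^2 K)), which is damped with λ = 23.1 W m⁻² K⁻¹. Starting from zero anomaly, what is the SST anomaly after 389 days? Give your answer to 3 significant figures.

0.0473 K

Areal heat capacity C = 2.97×10^8 J/(m^2 K) (given).
τ = C / λ = 2.97×10^8 / 23.1 = 1.29×10^7 s.
Equilibrium anomaly ΔT_eq = F / λ = 1.18 / 23.1 = 0.0511 K.
t = 389 days = 3.36×10^7 s, so t/τ = 2.61.
ΔT(t) = ΔT_eq (1 − e^(−t/τ)) = 0.0511 × (1 − e^−2.61) = 0.0473 K.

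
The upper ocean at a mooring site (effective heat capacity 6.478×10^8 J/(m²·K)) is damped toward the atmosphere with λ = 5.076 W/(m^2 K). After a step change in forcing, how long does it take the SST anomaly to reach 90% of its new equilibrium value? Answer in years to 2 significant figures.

Areal heat capacity C = 6.478×10^8 J/(m²·K) (given).
τ = C / λ = 6.48×10^8 / 5.076 = 1.28×10^8 s.
Fraction reached: 1 − e^(−t/τ) = 0.90 ⇒ t = −τ ln(1 − 0.90) = τ × 2.30.
t = 2.94×10^8 s = 9.31 years.

9.3 years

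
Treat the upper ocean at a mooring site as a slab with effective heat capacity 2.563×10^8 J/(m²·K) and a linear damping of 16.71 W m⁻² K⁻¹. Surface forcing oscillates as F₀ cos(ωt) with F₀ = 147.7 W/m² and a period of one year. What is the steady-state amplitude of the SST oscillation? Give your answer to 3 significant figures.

2.75 K

Areal heat capacity C = 2.563×10^8 J/(m²·K) (given).
Angular frequency ω = 2π / T = 2π / 3.15×10^7 s = 1.99×10^-7 s⁻¹.
√((Cω)² + λ²) = √((51.1)² + 16.71²) = 53.7 W/(m²·K).
Amplitude A = F₀ / √((Cω)²+λ²) = 147.7 / 53.7 = 2.75 K.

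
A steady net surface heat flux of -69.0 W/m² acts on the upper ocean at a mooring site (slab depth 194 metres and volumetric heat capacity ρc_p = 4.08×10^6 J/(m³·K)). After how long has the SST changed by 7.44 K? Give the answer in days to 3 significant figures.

Areal heat capacity C = ρc_p × D = 4.08×10^6 × 194 = 7.92×10^8 J m⁻² K⁻¹.
Time required: Δt = C ΔT / F = 7.92×10^8 × -7.44 / -69.0 = 8.53×10^7 s.
In days: 8.53×10^7 s / (86400 s/day) = 988 days.

988 days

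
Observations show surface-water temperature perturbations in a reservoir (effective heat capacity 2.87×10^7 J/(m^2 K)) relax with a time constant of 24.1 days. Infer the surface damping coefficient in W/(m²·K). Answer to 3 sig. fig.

13.8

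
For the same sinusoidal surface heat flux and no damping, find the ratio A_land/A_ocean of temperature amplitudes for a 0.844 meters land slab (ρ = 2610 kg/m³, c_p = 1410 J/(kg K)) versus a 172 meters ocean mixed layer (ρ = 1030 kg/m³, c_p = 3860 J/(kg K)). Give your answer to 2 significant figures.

C_ocean = 1030 × 3860 × 172 = 6.84×10^8 J/(m²·K).
C_land = 2610 × 1410 × 0.844 = 3.11×10^6 J/(m²·K).
Undamped amplitude ∝ 1/C, so A_land/A_ocean = C_ocean/C_land = 220.

220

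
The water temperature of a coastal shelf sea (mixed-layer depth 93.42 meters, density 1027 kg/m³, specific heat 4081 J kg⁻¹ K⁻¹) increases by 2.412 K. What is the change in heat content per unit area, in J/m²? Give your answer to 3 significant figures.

Areal heat capacity C = ρ c_p D = 1027 × 4081 × 93.42 = 3.92×10^8 J m⁻² K⁻¹.
ΔQ = C ΔT = 3.92×10^8 × 2.412 = 9.44×10^8 J/m².

9.44×10^8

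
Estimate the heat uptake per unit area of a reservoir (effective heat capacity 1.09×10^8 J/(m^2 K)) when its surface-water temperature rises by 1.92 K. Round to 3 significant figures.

2.09×10^8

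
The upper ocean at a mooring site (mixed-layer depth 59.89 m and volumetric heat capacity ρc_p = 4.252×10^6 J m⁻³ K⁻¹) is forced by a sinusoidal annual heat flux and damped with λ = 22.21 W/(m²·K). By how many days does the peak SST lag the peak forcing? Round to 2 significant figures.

Areal heat capacity C = ρc_p × D = 4.252×10^6 × 59.89 = 2.55×10^8 J m⁻² K⁻¹.
ω = 2π / 3.15×10^7 s = 1.99×10^-7 s⁻¹.
Phase lag φ = arctan(Cω/λ) = arctan(50.7/22.21) = 1.16 rad.
Time lag = φ / ω = 1.16 / 1.99×10^-7 = 5.81×10^6 s = 67.3 days.

67 days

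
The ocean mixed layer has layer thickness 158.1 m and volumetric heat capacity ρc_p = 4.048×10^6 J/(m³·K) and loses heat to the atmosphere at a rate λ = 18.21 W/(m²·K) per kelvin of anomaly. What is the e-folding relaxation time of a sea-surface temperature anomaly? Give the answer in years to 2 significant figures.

1.1 years

Areal heat capacity C = ρc_p × D = 4.048×10^6 × 158.1 = 6.40×10^8 J m⁻² K⁻¹.
Relaxation time τ = C / λ = 6.40×10^8 / 18.21 = 3.51×10^7 s.
In years: 3.51×10^7 s / (3.156×10^7 s/year) = 1.11 years.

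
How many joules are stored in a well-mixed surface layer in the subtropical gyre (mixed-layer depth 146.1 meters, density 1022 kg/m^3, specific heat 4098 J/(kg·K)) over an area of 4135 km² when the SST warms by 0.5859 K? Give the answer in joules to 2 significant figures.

Areal heat capacity C = ρ c_p D = 1022 × 4098 × 146.1 = 6.12×10^8 J/(m^2 K).
Heat per unit area: q = C ΔT = 6.12×10^8 × 0.5859 = 3.59×10^8 J/m².
Total heat: Q = q × A = 3.59×10^8 × (4135 × 10⁶ m²) = 1.48×10^18 J.

1.5×10^18 J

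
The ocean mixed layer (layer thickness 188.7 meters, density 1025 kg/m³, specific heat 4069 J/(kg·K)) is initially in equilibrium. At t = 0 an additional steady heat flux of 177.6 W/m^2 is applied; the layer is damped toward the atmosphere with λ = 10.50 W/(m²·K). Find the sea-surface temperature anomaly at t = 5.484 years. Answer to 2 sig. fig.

Areal heat capacity C = ρ c_p D = 1025 × 4069 × 188.7 = 7.87×10^8 J m⁻² K⁻¹.
τ = C / λ = 7.87×10^8 / 10.50 = 7.50×10^7 s.
Equilibrium anomaly ΔT_eq = F / λ = 177.6 / 10.50 = 16.9 K.
t = 5.484 years = 1.73×10^8 s, so t/τ = 2.31.
ΔT(t) = ΔT_eq (1 − e^(−t/τ)) = 16.9 × (1 − e^−2.31) = 15.2 K.

15 K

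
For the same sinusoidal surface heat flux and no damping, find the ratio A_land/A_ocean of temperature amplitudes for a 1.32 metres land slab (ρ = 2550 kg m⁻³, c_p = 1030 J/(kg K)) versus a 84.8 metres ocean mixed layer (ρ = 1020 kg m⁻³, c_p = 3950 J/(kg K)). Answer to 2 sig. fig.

99

C_ocean = 1020 × 3950 × 84.8 = 3.42×10^8 J/(m²·K).
C_land = 2550 × 1030 × 1.32 = 3.47×10^6 J/(m²·K).
Undamped amplitude ∝ 1/C, so A_land/A_ocean = C_ocean/C_land = 98.5.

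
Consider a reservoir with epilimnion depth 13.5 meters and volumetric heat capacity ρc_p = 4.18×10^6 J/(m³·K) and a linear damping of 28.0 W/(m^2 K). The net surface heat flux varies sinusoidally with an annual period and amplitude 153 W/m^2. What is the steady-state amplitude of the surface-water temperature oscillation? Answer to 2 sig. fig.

Areal heat capacity C = ρc_p × D = 4.18×10^6 × 13.5 = 5.64×10^7 J/(m^2 K).
Angular frequency ω = 2π / T = 2π / 3.15×10^7 s = 1.99×10^-7 s⁻¹.
√((Cω)² + λ²) = √((11.2)² + 28.0²) = 30.2 W/(m²·K).
Amplitude A = F₀ / √((Cω)²+λ²) = 153 / 30.2 = 5.07 K.

5.1 K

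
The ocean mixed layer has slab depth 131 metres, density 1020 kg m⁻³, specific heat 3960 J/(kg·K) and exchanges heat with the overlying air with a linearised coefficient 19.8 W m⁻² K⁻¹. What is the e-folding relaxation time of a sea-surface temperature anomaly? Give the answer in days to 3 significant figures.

Areal heat capacity C = ρ c_p D = 1020 × 3960 × 131 = 5.29×10^8 J m⁻² K⁻¹.
Relaxation time τ = C / λ = 5.29×10^8 / 19.8 = 2.67×10^7 s.
In days: 2.67×10^7 s / (86400 s/day) = 309 days.

309 days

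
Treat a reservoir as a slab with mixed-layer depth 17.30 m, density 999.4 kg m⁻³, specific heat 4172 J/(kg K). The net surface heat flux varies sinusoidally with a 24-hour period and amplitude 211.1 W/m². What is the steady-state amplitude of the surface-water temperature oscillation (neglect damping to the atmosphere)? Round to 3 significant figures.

Areal heat capacity C = ρ c_p D = 999.4 × 4172 × 17.30 = 7.21×10^7 J/(m²·K).
Angular frequency ω = 2π / T = 2π / 86400 s = 7.27×10^-5 s⁻¹.
Cω = 7.21×10^7 × 7.27×10^-5 = 5250 W/(m²·K).
Amplitude A = F₀ / (Cω) = 211.1 / 5250 = 0.0402 K.

0.0402 K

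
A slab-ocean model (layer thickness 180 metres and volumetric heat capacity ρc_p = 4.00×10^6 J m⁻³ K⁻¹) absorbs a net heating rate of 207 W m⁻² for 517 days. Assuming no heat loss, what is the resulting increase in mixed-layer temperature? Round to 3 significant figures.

12.8 K

Areal heat capacity C = ρc_p × D = 4.00×10^6 × 180 = 7.20×10^8 J/(m²·K).
Net heat input Q = F Δt = 207 × (517 days × 86400 s/day) = 9.25×10^9 J/m².
ΔT = Q / C = 9.25×10^9 / 7.20×10^8 = 12.8 K.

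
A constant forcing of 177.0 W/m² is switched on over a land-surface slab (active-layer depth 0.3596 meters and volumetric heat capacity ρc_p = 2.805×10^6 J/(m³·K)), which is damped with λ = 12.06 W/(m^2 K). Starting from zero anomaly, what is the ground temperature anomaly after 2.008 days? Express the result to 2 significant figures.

13 K

Areal heat capacity C = ρc_p × D = 2.805×10^6 × 0.3596 = 1.01×10^6 J/(m^2 K).
τ = C / λ = 1.01×10^6 / 12.06 = 83600 s.
Equilibrium anomaly ΔT_eq = F / λ = 177.0 / 12.06 = 14.7 K.
t = 2.008 days = 1.73×10^5 s, so t/τ = 2.07.
ΔT(t) = ΔT_eq (1 − e^(−t/τ)) = 14.7 × (1 − e^−2.07) = 12.8 K.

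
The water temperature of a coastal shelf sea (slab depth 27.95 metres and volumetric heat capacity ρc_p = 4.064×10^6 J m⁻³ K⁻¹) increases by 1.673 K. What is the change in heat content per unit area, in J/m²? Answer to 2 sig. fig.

1.9×10^8

Areal heat capacity C = ρc_p × D = 4.064×10^6 × 27.95 = 1.14×10^8 J/(m²·K).
ΔQ = C ΔT = 1.14×10^8 × 1.673 = 1.90×10^8 J/m².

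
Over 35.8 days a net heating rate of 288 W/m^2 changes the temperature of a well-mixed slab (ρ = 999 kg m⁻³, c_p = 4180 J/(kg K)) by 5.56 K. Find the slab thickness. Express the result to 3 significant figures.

38.4 m

Heat input Q = F Δt = 288 × 3.09×10^6 s = 8.91×10^8 J/m².
Required areal heat capacity C = Q / ΔT = 1.60×10^8 J/(m²·K).
Depth D = C / (ρ c_p) = 1.60×10^8 / (999 × 4180) = 38.4 m.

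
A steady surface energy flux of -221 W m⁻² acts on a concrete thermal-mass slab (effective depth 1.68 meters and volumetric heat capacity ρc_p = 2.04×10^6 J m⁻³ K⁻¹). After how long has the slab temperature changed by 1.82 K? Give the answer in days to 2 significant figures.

0.33 days

Areal heat capacity C = ρc_p × D = 2.04×10^6 × 1.68 = 3.43×10^6 J m⁻² K⁻¹.
Time required: Δt = C ΔT / F = 3.43×10^6 × -1.82 / -221 = 28200 s.
In days: 28200 s / (86400 s/day) = 0.327 days.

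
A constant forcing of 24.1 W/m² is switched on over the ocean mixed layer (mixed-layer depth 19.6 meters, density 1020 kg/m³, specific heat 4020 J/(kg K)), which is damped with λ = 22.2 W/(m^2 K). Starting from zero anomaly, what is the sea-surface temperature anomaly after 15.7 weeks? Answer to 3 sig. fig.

1.01 K

Areal heat capacity C = ρ c_p D = 1020 × 4020 × 19.6 = 8.04×10^7 J/(m²·K).
τ = C / λ = 8.04×10^7 / 22.2 = 3.62×10^6 s.
Equilibrium anomaly ΔT_eq = F / λ = 24.1 / 22.2 = 1.09 K.
t = 15.7 weeks = 9.50×10^6 s, so t/τ = 2.62.
ΔT(t) = ΔT_eq (1 − e^(−t/τ)) = 1.09 × (1 − e^−2.62) = 1.01 K.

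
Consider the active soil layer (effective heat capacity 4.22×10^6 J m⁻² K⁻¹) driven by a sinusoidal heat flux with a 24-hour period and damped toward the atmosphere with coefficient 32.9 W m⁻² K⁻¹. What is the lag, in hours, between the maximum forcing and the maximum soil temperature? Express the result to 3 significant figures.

5.59 hours

Areal heat capacity C = 4.22×10^6 J m⁻² K⁻¹ (given).
ω = 2π / 86400 s = 7.27×10^-5 s⁻¹.
Phase lag φ = arctan(Cω/λ) = arctan(307/32.9) = 1.46 rad.
Time lag = φ / ω = 1.46 / 7.27×10^-5 = 20100 s = 5.59 hours.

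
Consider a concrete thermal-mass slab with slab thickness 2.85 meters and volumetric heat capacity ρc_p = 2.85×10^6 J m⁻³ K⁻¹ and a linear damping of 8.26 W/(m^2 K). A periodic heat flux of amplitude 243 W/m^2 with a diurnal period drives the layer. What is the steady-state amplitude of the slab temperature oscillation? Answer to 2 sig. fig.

Areal heat capacity C = ρc_p × D = 2.85×10^6 × 2.85 = 8.12×10^6 J/(m^2 K).
Angular frequency ω = 2π / T = 2π / 86400 s = 7.27×10^-5 s⁻¹.
√((Cω)² + λ²) = √((591)² + 8.26²) = 591 W/(m²·K).
Amplitude A = F₀ / √((Cω)²+λ²) = 243 / 591 = 0.411 K.

0.41 K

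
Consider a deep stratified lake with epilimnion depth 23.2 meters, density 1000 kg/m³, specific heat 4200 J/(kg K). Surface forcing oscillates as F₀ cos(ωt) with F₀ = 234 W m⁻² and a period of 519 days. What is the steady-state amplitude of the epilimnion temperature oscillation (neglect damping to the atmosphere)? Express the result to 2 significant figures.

Areal heat capacity C = ρ c_p D = 1000 × 4200 × 23.2 = 9.74×10^7 J m⁻² K⁻¹.
Angular frequency ω = 2π / T = 2π / 4.48×10^7 s = 1.40×10^-7 s⁻¹.
Cω = 9.74×10^7 × 1.40×10^-7 = 13.7 W/(m²·K).
Amplitude A = F₀ / (Cω) = 234 / 13.7 = 17.1 K.

17 K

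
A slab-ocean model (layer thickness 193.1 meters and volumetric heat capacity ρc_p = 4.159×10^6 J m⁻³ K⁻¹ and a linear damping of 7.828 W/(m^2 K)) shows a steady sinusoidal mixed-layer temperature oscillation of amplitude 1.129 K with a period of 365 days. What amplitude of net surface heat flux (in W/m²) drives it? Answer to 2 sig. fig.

Areal heat capacity C = ρc_p × D = 4.159×10^6 × 193.1 = 8.03×10^8 J/(m^2 K).
ω = 2π / 3.15×10^7 s = 1.99×10^-7 s⁻¹.
√((Cω)² + λ²) = √((160)² + 7.828²) = 160 W/(m²·K).
F₀ = A × √((Cω)²+λ²) = 1.129 × 160 = 181 W/m².

180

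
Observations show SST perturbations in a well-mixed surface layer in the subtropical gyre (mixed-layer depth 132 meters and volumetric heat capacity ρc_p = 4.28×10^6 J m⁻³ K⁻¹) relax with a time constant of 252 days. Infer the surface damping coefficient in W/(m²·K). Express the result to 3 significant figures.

Areal heat capacity C = ρc_p × D = 4.28×10^6 × 132 = 5.65×10^8 J/(m²·K).
τ = 252 days = 2.18×10^7 s.
λ = C / τ = 5.65×10^8 / 2.18×10^7 = 25.9 W/(m²·K).

25.9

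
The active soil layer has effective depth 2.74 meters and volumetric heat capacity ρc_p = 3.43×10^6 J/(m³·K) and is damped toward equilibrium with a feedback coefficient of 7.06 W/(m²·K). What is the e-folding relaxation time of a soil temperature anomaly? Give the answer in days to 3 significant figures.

Areal heat capacity C = ρc_p × D = 3.43×10^6 × 2.74 = 9.40×10^6 J m⁻² K⁻¹.
Relaxation time τ = C / λ = 9.40×10^6 / 7.06 = 1.33×10^6 s.
In days: 1.33×10^6 s / (86400 s/day) = 15.4 days.

15.4 days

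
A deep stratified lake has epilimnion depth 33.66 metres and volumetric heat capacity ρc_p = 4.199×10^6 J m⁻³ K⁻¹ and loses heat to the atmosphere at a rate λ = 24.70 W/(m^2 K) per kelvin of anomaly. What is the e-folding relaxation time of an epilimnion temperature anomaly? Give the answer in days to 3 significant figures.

66.2 days

Areal heat capacity C = ρc_p × D = 4.199×10^6 × 33.66 = 1.41×10^8 J/(m^2 K).
Relaxation time τ = C / λ = 1.41×10^8 / 24.70 = 5.72×10^6 s.
In days: 5.72×10^6 s / (86400 s/day) = 66.2 days.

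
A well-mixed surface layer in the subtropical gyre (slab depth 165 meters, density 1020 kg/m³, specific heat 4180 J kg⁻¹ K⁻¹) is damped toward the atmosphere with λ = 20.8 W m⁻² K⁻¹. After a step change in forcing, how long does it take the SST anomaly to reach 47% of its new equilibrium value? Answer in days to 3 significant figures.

249 days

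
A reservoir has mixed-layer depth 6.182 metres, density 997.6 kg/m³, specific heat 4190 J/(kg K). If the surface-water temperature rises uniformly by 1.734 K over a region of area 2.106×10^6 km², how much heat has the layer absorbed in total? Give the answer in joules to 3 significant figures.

9.44×10^19 J

Areal heat capacity C = ρ c_p D = 997.6 × 4190 × 6.182 = 2.58×10^7 J m⁻² K⁻¹.
Heat per unit area: q = C ΔT = 2.58×10^7 × 1.734 = 4.48×10^7 J/m².
Total heat: Q = q × A = 4.48×10^7 × (2.106×10^6 × 10⁶ m²) = 9.44×10^19 J.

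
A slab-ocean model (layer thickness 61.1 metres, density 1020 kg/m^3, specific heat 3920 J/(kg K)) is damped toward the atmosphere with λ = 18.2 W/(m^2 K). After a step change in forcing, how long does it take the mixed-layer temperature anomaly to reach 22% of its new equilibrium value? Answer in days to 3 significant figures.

38.6 days

Areal heat capacity C = ρ c_p D = 1020 × 3920 × 61.1 = 2.44×10^8 J/(m²·K).
τ = C / λ = 2.44×10^8 / 18.2 = 1.34×10^7 s.
Fraction reached: 1 − e^(−t/τ) = 0.22 ⇒ t = −τ ln(1 − 0.22) = τ × 0.248.
t = 3.34×10^6 s = 38.6 days.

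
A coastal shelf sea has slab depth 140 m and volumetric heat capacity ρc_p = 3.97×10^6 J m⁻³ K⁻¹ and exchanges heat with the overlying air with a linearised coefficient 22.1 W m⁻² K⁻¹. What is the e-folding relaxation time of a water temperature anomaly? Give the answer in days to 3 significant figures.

291 days

Areal heat capacity C = ρc_p × D = 3.97×10^6 × 140 = 5.56×10^8 J/(m²·K).
Relaxation time τ = C / λ = 5.56×10^8 / 22.1 = 2.51×10^7 s.
In days: 2.51×10^7 s / (86400 s/day) = 291 days.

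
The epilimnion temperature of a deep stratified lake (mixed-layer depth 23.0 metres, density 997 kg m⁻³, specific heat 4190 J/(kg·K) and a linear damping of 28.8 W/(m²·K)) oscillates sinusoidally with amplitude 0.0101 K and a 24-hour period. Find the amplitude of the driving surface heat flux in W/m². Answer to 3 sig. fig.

70.6

Areal heat capacity C = ρ c_p D = 997 × 4190 × 23.0 = 9.61×10^7 J m⁻² K⁻¹.
ω = 2π / 86400 s = 7.27×10^-5 s⁻¹.
√((Cω)² + λ²) = √((6990)² + 28.8²) = 6990 W/(m²·K).
F₀ = A × √((Cω)²+λ²) = 0.0101 × 6990 = 70.6 W/m².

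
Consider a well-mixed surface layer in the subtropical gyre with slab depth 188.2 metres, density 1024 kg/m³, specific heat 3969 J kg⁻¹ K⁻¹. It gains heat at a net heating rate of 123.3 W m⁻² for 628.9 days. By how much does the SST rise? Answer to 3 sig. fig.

Areal heat capacity C = ρ c_p D = 1024 × 3969 × 188.2 = 7.65×10^8 J m⁻² K⁻¹.
Net heat input Q = F Δt = 123.3 × (628.9 days × 86400 s/day) = 6.70×10^9 J/m².
ΔT = Q / C = 6.70×10^9 / 7.65×10^8 = 8.76 K.

8.76 K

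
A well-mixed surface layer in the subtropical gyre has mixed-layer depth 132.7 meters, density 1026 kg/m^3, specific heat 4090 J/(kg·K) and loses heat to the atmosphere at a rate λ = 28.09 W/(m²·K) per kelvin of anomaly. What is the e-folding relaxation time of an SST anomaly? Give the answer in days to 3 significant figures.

Areal heat capacity C = ρ c_p D = 1026 × 4090 × 132.7 = 5.57×10^8 J/(m^2 K).
Relaxation time τ = C / λ = 5.57×10^8 / 28.09 = 1.98×10^7 s.
In days: 1.98×10^7 s / (86400 s/day) = 229 days.

229 days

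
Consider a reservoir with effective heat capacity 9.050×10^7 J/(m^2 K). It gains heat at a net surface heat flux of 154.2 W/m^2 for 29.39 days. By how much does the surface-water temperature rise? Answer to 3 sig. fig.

4.33 K

Areal heat capacity C = 9.050×10^7 J/(m^2 K) (given).
Net heat input Q = F Δt = 154.2 × (29.39 days × 86400 s/day) = 3.92×10^8 J/m².
ΔT = Q / C = 3.92×10^8 / 9.05×10^7 = 4.33 K.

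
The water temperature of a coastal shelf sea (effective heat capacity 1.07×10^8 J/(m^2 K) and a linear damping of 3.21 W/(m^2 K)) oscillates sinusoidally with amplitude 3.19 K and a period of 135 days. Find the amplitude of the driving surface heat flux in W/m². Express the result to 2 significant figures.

180

Areal heat capacity C = 1.07×10^8 J/(m^2 K) (given).
ω = 2π / 1.17×10^7 s = 5.39×10^-7 s⁻¹.
√((Cω)² + λ²) = √((57.6)² + 3.21²) = 57.7 W/(m²·K).
F₀ = A × √((Cω)²+λ²) = 3.19 × 57.7 = 184 W/m².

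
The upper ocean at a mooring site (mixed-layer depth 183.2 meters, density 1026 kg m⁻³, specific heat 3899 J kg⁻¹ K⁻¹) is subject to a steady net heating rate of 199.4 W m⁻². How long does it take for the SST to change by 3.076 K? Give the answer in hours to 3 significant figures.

3140 hours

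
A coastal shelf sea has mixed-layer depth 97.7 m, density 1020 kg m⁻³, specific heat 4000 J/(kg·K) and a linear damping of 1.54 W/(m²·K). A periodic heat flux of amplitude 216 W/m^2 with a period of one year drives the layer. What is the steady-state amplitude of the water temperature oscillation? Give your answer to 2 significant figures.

2.7 K

Areal heat capacity C = ρ c_p D = 1020 × 4000 × 97.7 = 3.99×10^8 J m⁻² K⁻¹.
Angular frequency ω = 2π / T = 2π / 3.15×10^7 s = 1.99×10^-7 s⁻¹.
√((Cω)² + λ²) = √((79.4)² + 1.54²) = 79.4 W/(m²·K).
Amplitude A = F₀ / √((Cω)²+λ²) = 216 / 79.4 = 2.72 K.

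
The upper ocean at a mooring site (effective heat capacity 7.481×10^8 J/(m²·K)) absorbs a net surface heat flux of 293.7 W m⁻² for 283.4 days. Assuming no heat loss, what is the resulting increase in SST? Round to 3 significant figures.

9.61 K

Areal heat capacity C = 7.481×10^8 J/(m²·K) (given).
Net heat input Q = F Δt = 293.7 × (283.4 days × 86400 s/day) = 7.19×10^9 J/m².
ΔT = Q / C = 7.19×10^9 / 7.48×10^8 = 9.61 K.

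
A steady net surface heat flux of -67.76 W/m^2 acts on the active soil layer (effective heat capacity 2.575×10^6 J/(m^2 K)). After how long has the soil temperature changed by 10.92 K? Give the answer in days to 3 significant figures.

Areal heat capacity C = 2.575×10^6 J/(m^2 K) (given).
Time required: Δt = C ΔT / F = 2.58×10^6 × -10.92 / -67.76 = 4.15×10^5 s.
In days: 4.15×10^5 s / (86400 s/day) = 4.80 days.

4.80 days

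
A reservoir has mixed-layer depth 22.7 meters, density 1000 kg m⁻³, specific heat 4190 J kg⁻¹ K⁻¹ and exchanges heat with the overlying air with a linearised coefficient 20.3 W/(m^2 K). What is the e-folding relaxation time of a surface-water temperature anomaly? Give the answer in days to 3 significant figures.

54.2 days

Areal heat capacity C = ρ c_p D = 1000 × 4190 × 22.7 = 9.51×10^7 J/(m²·K).
Relaxation time τ = C / λ = 9.51×10^7 / 20.3 = 4.69×10^6 s.
In days: 4.69×10^6 s / (86400 s/day) = 54.2 days.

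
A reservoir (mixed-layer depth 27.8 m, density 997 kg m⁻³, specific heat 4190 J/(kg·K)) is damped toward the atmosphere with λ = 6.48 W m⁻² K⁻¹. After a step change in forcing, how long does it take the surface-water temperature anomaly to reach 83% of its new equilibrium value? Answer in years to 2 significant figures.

Areal heat capacity C = ρ c_p D = 997 × 4190 × 27.8 = 1.16×10^8 J/(m^2 K).
τ = C / λ = 1.16×10^8 / 6.48 = 1.79×10^7 s.
Fraction reached: 1 − e^(−t/τ) = 0.83 ⇒ t = −τ ln(1 − 0.83) = τ × 1.77.
t = 3.18×10^7 s = 1.01 years.

1.0 years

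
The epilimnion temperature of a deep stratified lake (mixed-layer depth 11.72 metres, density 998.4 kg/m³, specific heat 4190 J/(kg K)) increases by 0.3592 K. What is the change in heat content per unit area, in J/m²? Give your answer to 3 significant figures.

Areal heat capacity C = ρ c_p D = 998.4 × 4190 × 11.72 = 4.90×10^7 J/(m²·K).
ΔQ = C ΔT = 4.90×10^7 × 0.3592 = 1.76×10^7 J/m².

1.76×10^7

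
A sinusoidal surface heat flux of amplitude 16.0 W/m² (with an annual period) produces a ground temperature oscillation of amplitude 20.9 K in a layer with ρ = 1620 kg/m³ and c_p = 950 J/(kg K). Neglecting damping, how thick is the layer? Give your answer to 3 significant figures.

2.50 m

ω = 2π / 3.15×10^7 s = 1.99×10^-7 s⁻¹.
Required C = F₀ / (A ω) = 16.0 / (20.9 × 1.99×10^-7) = 3.84×10^6 J/(m²·K).
D = C / (ρ c_p) = 3.84×10^6 / (1620 × 950) = 2.50 m.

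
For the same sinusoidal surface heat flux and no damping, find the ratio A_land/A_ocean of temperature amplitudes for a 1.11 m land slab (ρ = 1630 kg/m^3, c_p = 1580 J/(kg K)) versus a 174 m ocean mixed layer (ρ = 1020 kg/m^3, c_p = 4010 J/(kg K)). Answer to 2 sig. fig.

250

C_ocean = 1020 × 4010 × 174 = 7.12×10^8 J/(m²·K).
C_land = 1630 × 1580 × 1.11 = 2.86×10^6 J/(m²·K).
Undamped amplitude ∝ 1/C, so A_land/A_ocean = C_ocean/C_land = 249.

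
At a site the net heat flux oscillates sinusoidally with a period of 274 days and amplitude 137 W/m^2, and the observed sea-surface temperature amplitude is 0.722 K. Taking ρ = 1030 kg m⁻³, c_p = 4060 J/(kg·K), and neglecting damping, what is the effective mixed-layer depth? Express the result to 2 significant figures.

170 m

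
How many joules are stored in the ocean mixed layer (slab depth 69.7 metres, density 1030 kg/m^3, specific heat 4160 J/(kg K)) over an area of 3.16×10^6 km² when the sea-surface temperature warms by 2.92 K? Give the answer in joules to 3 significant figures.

Areal heat capacity C = ρ c_p D = 1030 × 4160 × 69.7 = 2.99×10^8 J m⁻² K⁻¹.
Heat per unit area: q = C ΔT = 2.99×10^8 × 2.92 = 8.72×10^8 J/m².
Total heat: Q = q × A = 8.72×10^8 × (3.16×10^6 × 10⁶ m²) = 2.76×10^21 J.

2.76×10^21 J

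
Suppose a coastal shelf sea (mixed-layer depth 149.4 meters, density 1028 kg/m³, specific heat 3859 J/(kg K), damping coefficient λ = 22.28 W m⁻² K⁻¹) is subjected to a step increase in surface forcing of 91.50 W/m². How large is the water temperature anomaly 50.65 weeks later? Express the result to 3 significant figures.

2.81 K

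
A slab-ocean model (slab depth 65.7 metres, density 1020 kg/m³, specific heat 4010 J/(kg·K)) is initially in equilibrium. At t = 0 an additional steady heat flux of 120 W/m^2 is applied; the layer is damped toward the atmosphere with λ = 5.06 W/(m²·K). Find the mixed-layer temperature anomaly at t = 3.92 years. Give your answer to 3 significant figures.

Areal heat capacity C = ρ c_p D = 1020 × 4010 × 65.7 = 2.69×10^8 J m⁻² K⁻¹.
τ = C / λ = 2.69×10^8 / 5.06 = 5.31×10^7 s.
Equilibrium anomaly ΔT_eq = F / λ = 120 / 5.06 = 23.7 K.
t = 3.92 years = 1.24×10^8 s, so t/τ = 2.33.
ΔT(t) = ΔT_eq (1 − e^(−t/τ)) = 23.7 × (1 − e^−2.33) = 21.4 K.

21.4 K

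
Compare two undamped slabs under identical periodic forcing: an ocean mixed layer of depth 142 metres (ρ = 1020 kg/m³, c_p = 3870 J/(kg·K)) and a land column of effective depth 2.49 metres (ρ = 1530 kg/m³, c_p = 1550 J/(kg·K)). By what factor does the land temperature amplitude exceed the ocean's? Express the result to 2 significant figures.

C_ocean = 1020 × 3870 × 142 = 5.61×10^8 J/(m²·K).
C_land = 1530 × 1550 × 2.49 = 5.91×10^6 J/(m²·K).
Undamped amplitude ∝ 1/C, so A_land/A_ocean = C_ocean/C_land = 94.9.

95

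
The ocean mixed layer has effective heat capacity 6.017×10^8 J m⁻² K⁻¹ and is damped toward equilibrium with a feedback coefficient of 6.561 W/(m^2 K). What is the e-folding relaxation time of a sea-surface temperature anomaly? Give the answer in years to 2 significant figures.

Areal heat capacity C = 6.017×10^8 J m⁻² K⁻¹ (given).
Relaxation time τ = C / λ = 6.02×10^8 / 6.561 = 9.17×10^7 s.
In years: 9.17×10^7 s / (3.156×10^7 s/year) = 2.91 years.

2.9 years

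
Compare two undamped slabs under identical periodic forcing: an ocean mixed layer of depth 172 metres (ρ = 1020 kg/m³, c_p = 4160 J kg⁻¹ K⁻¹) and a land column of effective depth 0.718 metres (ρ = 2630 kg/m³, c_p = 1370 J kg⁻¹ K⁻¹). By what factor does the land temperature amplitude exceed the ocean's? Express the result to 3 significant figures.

282

C_ocean = 1020 × 4160 × 172 = 7.30×10^8 J/(m²·K).
C_land = 2630 × 1370 × 0.718 = 2.59×10^6 J/(m²·K).
Undamped amplitude ∝ 1/C, so A_land/A_ocean = C_ocean/C_land = 282.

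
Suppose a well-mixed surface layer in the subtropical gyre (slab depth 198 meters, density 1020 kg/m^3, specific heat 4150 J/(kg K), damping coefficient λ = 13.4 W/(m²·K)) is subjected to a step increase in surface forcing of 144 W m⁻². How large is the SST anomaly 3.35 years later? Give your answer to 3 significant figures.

8.76 K

Areal heat capacity C = ρ c_p D = 1020 × 4150 × 198 = 8.38×10^8 J/(m²·K).
τ = C / λ = 8.38×10^8 / 13.4 = 6.25×10^7 s.
Equilibrium anomaly ΔT_eq = F / λ = 144 / 13.4 = 10.7 K.
t = 3.35 years = 1.06×10^8 s, so t/τ = 1.69.
ΔT(t) = ΔT_eq (1 − e^(−t/τ)) = 10.7 × (1 − e^−1.69) = 8.76 K.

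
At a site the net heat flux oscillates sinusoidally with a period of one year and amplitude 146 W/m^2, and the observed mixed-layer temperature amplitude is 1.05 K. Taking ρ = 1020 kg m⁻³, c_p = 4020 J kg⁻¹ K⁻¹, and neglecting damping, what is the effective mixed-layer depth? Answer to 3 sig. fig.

ω = 2π / 3.15×10^7 s = 1.99×10^-7 s⁻¹.
Required C = F₀ / (A ω) = 146 / (1.05 × 1.99×10^-7) = 6.98×10^8 J/(m²·K).
D = C / (ρ c_p) = 6.98×10^8 / (1020 × 4020) = 170 m.

170 m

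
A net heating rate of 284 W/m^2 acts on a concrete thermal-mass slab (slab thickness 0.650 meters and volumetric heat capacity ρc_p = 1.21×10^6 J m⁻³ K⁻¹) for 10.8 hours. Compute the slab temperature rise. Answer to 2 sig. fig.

Areal heat capacity C = ρc_p × D = 1.21×10^6 × 0.650 = 7.86×10^5 J m⁻² K⁻¹.
Net heat input Q = F Δt = 284 × (10.8 hours × 3600 s/hour) = 1.10×10^7 J/m².
ΔT = Q / C = 1.10×10^7 / 7.86×10^5 = 14.0 K.

14 K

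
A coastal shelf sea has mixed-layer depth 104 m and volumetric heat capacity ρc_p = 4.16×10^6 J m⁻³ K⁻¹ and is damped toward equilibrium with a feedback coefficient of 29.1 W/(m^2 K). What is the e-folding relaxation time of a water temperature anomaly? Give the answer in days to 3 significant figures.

172 days

Areal heat capacity C = ρc_p × D = 4.16×10^6 × 104 = 4.33×10^8 J/(m²·K).
Relaxation time τ = C / λ = 4.33×10^8 / 29.1 = 1.49×10^7 s.
In days: 1.49×10^7 s / (86400 s/day) = 172 days.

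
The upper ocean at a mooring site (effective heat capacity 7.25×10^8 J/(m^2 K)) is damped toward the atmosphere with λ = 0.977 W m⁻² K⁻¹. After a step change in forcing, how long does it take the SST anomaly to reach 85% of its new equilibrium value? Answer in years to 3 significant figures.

Areal heat capacity C = 7.25×10^8 J/(m^2 K) (given).
τ = C / λ = 7.25×10^8 / 0.977 = 7.42×10^8 s.
Fraction reached: 1 − e^(−t/τ) = 0.85 ⇒ t = −τ ln(1 − 0.85) = τ × 1.90.
t = 1.41×10^9 s = 44.6 years.

44.6 years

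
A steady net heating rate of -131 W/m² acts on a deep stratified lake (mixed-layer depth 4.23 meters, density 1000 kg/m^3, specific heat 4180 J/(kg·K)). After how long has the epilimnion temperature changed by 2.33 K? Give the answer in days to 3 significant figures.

Areal heat capacity C = ρ c_p D = 1000 × 4180 × 4.23 = 1.77×10^7 J m⁻² K⁻¹.
Time required: Δt = C ΔT / F = 1.77×10^7 × -2.33 / -131 = 3.14×10^5 s.
In days: 3.14×10^5 s / (86400 s/day) = 3.64 days.

3.64 days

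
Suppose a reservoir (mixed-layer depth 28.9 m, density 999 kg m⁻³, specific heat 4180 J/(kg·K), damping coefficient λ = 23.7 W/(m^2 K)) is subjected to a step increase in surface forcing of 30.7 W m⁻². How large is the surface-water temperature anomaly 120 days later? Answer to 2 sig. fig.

1.1 K

Areal heat capacity C = ρ c_p D = 999 × 4180 × 28.9 = 1.21×10^8 J/(m^2 K).
τ = C / λ = 1.21×10^8 / 23.7 = 5.09×10^6 s.
Equilibrium anomaly ΔT_eq = F / λ = 30.7 / 23.7 = 1.30 K.
t = 120 days = 1.04×10^7 s, so t/τ = 2.04.
ΔT(t) = ΔT_eq (1 − e^(−t/τ)) = 1.30 × (1 − e^−2.04) = 1.13 K.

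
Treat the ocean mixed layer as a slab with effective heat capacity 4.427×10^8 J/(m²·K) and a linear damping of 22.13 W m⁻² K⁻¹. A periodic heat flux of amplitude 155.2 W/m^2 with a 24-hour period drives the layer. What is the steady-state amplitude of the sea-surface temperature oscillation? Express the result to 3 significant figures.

Areal heat capacity C = 4.427×10^8 J/(m²·K) (given).
Angular frequency ω = 2π / T = 2π / 86400 s = 7.27×10^-5 s⁻¹.
√((Cω)² + λ²) = √((32200)² + 22.13²) = 32200 W/(m²·K).
Amplitude A = F₀ / √((Cω)²+λ²) = 155.2 / 32200 = 0.00482 K.

0.00482 K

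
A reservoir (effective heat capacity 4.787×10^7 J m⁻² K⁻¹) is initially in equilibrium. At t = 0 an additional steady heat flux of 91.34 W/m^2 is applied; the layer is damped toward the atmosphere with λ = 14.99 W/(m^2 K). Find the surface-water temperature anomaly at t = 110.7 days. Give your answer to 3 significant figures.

Areal heat capacity C = 4.787×10^7 J m⁻² K⁻¹ (given).
τ = C / λ = 4.79×10^7 / 14.99 = 3.19×10^6 s.
Equilibrium anomaly ΔT_eq = F / λ = 91.34 / 14.99 = 6.09 K.
t = 110.7 days = 9.56×10^6 s, so t/τ = 3.00.
ΔT(t) = ΔT_eq (1 − e^(−t/τ)) = 6.09 × (1 − e^−3.00) = 5.79 K.

5.79 K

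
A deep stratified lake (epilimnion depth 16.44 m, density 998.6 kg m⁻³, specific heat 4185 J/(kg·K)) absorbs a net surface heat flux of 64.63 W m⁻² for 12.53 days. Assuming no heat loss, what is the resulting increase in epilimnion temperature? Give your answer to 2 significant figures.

1.0 K

Areal heat capacity C = ρ c_p D = 998.6 × 4185 × 16.44 = 6.87×10^7 J/(m²·K).
Net heat input Q = F Δt = 64.63 × (12.53 days × 86400 s/day) = 7.00×10^7 J/m².
ΔT = Q / C = 7.00×10^7 / 6.87×10^7 = 1.02 K.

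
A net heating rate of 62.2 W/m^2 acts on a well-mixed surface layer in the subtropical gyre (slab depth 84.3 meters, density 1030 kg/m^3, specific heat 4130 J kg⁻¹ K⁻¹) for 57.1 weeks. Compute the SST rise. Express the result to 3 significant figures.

Areal heat capacity C = ρ c_p D = 1030 × 4130 × 84.3 = 3.59×10^8 J m⁻² K⁻¹.
Net heat input Q = F Δt = 62.2 × (57.1 weeks × 6.048×10^5 s/week) = 2.15×10^9 J/m².
ΔT = Q / C = 2.15×10^9 / 3.59×10^8 = 5.99 K.

5.99 K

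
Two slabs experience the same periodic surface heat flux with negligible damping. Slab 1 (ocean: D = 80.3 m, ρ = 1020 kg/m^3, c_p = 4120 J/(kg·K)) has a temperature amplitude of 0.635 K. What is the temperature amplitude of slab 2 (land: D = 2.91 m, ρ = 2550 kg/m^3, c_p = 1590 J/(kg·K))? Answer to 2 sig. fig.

18 K

C_ocean = 3.37×10^8 J/(m²·K); C_land = 1.18×10^7 J/(m²·K).
A ∝ 1/C ⇒ A_land = A_ocean × C_ocean/C_land = 0.635 × 28.6 = 18.2 K.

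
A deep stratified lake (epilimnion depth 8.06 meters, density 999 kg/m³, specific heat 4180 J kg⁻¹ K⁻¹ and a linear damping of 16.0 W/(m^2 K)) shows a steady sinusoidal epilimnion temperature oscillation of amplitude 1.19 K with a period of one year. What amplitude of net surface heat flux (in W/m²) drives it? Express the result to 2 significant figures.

21

Areal heat capacity C = ρ c_p D = 999 × 4180 × 8.06 = 3.37×10^7 J/(m²·K).
ω = 2π / 3.15×10^7 s = 1.99×10^-7 s⁻¹.
√((Cω)² + λ²) = √((6.71)² + 16.0²) = 17.3 W/(m²·K).
F₀ = A × √((Cω)²+λ²) = 1.19 × 17.3 = 20.6 W/m².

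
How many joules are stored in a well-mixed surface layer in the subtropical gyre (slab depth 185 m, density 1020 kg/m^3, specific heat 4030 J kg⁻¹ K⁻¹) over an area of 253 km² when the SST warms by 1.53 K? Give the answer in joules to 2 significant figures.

2.9×10^17 J

Areal heat capacity C = ρ c_p D = 1020 × 4030 × 185 = 7.60×10^8 J/(m^2 K).
Heat per unit area: q = C ΔT = 7.60×10^8 × 1.53 = 1.16×10^9 J/m².
Total heat: Q = q × A = 1.16×10^9 × (253 × 10⁶ m²) = 2.94×10^17 J.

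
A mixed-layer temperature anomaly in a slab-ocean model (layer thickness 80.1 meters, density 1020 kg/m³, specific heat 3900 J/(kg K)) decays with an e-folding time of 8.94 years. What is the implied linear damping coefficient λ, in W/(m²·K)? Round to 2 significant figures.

Areal heat capacity C = ρ c_p D = 1020 × 3900 × 80.1 = 3.19×10^8 J/(m^2 K).
τ = 8.94 years = 2.82×10^8 s.
λ = C / τ = 3.19×10^8 / 2.82×10^8 = 1.13 W/(m²·K).

1.1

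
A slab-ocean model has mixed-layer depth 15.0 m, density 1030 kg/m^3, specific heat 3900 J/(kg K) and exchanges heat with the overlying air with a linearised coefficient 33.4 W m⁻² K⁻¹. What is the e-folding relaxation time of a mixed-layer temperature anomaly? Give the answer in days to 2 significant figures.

21 days

Areal heat capacity C = ρ c_p D = 1030 × 3900 × 15.0 = 6.03×10^7 J/(m^2 K).
Relaxation time τ = C / λ = 6.03×10^7 / 33.4 = 1.80×10^6 s.
In days: 1.80×10^6 s / (86400 s/day) = 20.9 days.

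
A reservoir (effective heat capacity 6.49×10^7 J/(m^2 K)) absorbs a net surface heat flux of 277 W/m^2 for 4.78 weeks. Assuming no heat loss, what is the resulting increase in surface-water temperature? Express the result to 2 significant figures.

12 K

Areal heat capacity C = 6.49×10^7 J/(m^2 K) (given).
Net heat input Q = F Δt = 277 × (4.78 weeks × 6.048×10^5 s/week) = 8.01×10^8 J/m².
ΔT = Q / C = 8.01×10^8 / 6.49×10^7 = 12.3 K.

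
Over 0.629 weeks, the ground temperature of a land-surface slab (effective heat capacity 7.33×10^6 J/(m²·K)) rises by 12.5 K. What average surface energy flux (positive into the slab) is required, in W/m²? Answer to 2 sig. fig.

240

Areal heat capacity C = 7.33×10^6 J/(m²·K) (given).
Required heat per unit area: Q = C ΔT = 7.33×10^6 × 12.5 = 9.16×10^7 J/m².
Flux F = Q / Δt = 9.16×10^7 / 3.80×10^5 s = 241 W/m².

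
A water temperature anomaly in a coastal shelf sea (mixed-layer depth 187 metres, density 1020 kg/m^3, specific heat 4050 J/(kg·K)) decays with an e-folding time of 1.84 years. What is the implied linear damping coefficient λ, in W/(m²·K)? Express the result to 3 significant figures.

Areal heat capacity C = ρ c_p D = 1020 × 4050 × 187 = 7.72×10^8 J/(m^2 K).
τ = 1.84 years = 5.81×10^7 s.
λ = C / τ = 7.72×10^8 / 5.81×10^7 = 13.3 W/(m²·K).

13.3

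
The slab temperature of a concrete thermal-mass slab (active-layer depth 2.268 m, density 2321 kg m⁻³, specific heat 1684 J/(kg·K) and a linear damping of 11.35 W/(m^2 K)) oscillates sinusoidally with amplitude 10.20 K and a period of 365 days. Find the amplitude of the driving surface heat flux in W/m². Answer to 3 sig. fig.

Areal heat capacity C = ρ c_p D = 2321 × 1684 × 2.268 = 8.86×10^6 J/(m^2 K).
ω = 2π / 3.15×10^7 s = 1.99×10^-7 s⁻¹.
√((Cω)² + λ²) = √((1.77)² + 11.35²) = 11.5 W/(m²·K).
F₀ = A × √((Cω)²+λ²) = 10.20 × 11.5 = 117 W/m².

117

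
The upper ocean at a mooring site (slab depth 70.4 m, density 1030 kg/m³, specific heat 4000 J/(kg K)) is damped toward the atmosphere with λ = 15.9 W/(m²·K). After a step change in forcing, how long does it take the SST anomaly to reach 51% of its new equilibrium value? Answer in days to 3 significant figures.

Areal heat capacity C = ρ c_p D = 1030 × 4000 × 70.4 = 2.90×10^8 J/(m^2 K).
τ = C / λ = 2.90×10^8 / 15.9 = 1.82×10^7 s.
Fraction reached: 1 − e^(−t/τ) = 0.51 ⇒ t = −τ ln(1 − 0.51) = τ × 0.713.
t = 1.30×10^7 s = 151 days.

151 days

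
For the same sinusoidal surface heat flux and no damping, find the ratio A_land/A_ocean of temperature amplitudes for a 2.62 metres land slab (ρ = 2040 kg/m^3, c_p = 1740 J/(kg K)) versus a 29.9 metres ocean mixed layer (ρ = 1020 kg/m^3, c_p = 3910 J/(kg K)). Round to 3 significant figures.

C_ocean = 1020 × 3910 × 29.9 = 1.19×10^8 J/(m²·K).
C_land = 2040 × 1740 × 2.62 = 9.30×10^6 J/(m²·K).
Undamped amplitude ∝ 1/C, so A_land/A_ocean = C_ocean/C_land = 12.8.

12.8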